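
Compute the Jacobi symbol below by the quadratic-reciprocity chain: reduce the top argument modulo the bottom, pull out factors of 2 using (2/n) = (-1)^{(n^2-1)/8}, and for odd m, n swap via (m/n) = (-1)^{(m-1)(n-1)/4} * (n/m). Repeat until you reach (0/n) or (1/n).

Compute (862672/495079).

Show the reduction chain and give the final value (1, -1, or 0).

(862672/495079): 862672 mod 495079 = 367593, so (862672/495079) = (367593/495079)
flip (367593/495079) -> (495079/367593): both odd, 367593 mod 4 = 1, 495079 mod 4 = 3, so the flip contributes +1; sign now +1
(495079/367593): 495079 mod 367593 = 127486, so (495079/367593) = (127486/367593)
factor out 2^1: 127486 = 2^1·63743; with 367593 mod 8 = 1, (2/367593) = +1; sign now +1; continue with (63743/367593)
flip (63743/367593) -> (367593/63743): both odd, 63743 mod 4 = 3, 367593 mod 4 = 1, so the flip contributes +1; sign now +1
(367593/63743): 367593 mod 63743 = 48878, so (367593/63743) = (48878/63743)
factor out 2^1: 48878 = 2^1·24439; with 63743 mod 8 = 7, (2/63743) = +1; sign now +1; continue with (24439/63743)
flip (24439/63743) -> (63743/24439): both odd, 24439 mod 4 = 3, 63743 mod 4 = 3, so the flip contributes -1; sign now -1
(63743/24439): 63743 mod 24439 = 14865, so (63743/24439) = (14865/24439)
flip (14865/24439) -> (24439/14865): both odd, 14865 mod 4 = 1, 24439 mod 4 = 3, so the flip contributes +1; sign now -1
(24439/14865): 24439 mod 14865 = 9574, so (24439/14865) = (9574/14865)
factor out 2^1: 9574 = 2^1·4787; with 14865 mod 8 = 1, (2/14865) = +1; sign now -1; continue with (4787/14865)
flip (4787/14865) -> (14865/4787): both odd, 4787 mod 4 = 3, 14865 mod 4 = 1, so the flip contributes +1; sign now -1
(14865/4787): 14865 mod 4787 = 504, so (14865/4787) = (504/4787)
factor out 2^3: 504 = 2^3·63; with 4787 mod 8 = 3, (2/4787) = -1; sign now +1; continue with (63/4787)
flip (63/4787) -> (4787/63): both odd, 63 mod 4 = 3, 4787 mod 4 = 3, so the flip contributes -1; sign now -1
(4787/63): 4787 mod 63 = 62, so (4787/63) = (62/63)
factor out 2^1: 62 = 2^1·31; with 63 mod 8 = 7, (2/63) = +1; sign now -1; continue with (31/63)
flip (31/63) -> (63/31): both odd, 31 mod 4 = 3, 63 mod 4 = 3, so the flip contributes -1; sign now +1
(63/31): 63 mod 31 = 1, so (63/31) = (1/31)
reached (1/31) = 1, so the symbol is +1

1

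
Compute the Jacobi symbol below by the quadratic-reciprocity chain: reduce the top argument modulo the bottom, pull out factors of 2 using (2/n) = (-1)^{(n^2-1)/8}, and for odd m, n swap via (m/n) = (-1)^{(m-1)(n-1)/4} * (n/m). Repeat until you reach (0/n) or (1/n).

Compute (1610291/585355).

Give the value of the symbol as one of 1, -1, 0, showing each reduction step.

-1

(1610291/585355): 1610291 mod 585355 = 439581, so (1610291/585355) = (439581/585355)
flip (439581/585355) -> (585355/439581): both odd, 439581 mod 4 = 1, 585355 mod 4 = 3, so the flip contributes +1; sign now +1
(585355/439581): 585355 mod 439581 = 145774, so (585355/439581) = (145774/439581)
factor out 2^1: 145774 = 2^1·72887; with 439581 mod 8 = 5, (2/439581) = -1; sign now -1; continue with (72887/439581)
flip (72887/439581) -> (439581/72887): both odd, 72887 mod 4 = 3, 439581 mod 4 = 1, so the flip contributes +1; sign now -1
(439581/72887): 439581 mod 72887 = 2259, so (439581/72887) = (2259/72887)
flip (2259/72887) -> (72887/2259): both odd, 2259 mod 4 = 3, 72887 mod 4 = 3, so the flip contributes -1; sign now +1
(72887/2259): 72887 mod 2259 = 599, so (72887/2259) = (599/2259)
flip (599/2259) -> (2259/599): both odd, 599 mod 4 = 3, 2259 mod 4 = 3, so the flip contributes -1; sign now -1
(2259/599): 2259 mod 599 = 462, so (2259/599) = (462/599)
factor out 2^1: 462 = 2^1·231; with 599 mod 8 = 7, (2/599) = +1; sign now -1; continue with (231/599)
flip (231/599) -> (599/231): both odd, 231 mod 4 = 3, 599 mod 4 = 3, so the flip contributes -1; sign now +1
(599/231): 599 mod 231 = 137, so (599/231) = (137/231)
flip (137/231) -> (231/137): both odd, 137 mod 4 = 1, 231 mod 4 = 3, so the flip contributes +1; sign now +1
(231/137): 231 mod 137 = 94, so (231/137) = (94/137)
factor out 2^1: 94 = 2^1·47; with 137 mod 8 = 1, (2/137) = +1; sign now +1; continue with (47/137)
flip (47/137) -> (137/47): both odd, 47 mod 4 = 3, 137 mod 4 = 1, so the flip contributes +1; sign now +1
(137/47): 137 mod 47 = 43, so (137/47) = (43/47)
flip (43/47) -> (47/43): both odd, 43 mod 4 = 3, 47 mod 4 = 3, so the flip contributes -1; sign now -1
(47/43): 47 mod 43 = 4, so (47/43) = (4/43)
factor out 2^2: 4 = 2^2·1; with 43 mod 8 = 3, (2/43) = -1; sign now -1; continue with (1/43)
reached (1/43) = 1, so the symbol is -1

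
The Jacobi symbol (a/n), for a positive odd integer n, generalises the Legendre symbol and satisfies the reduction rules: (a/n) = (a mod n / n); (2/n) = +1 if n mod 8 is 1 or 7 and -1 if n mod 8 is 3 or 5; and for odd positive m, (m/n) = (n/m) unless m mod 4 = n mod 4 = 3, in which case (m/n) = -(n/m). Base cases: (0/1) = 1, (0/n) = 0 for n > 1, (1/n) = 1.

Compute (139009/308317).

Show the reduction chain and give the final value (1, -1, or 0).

1

flip (139009/308317) -> (308317/139009): both odd, 139009 mod 4 = 1, 308317 mod 4 = 1, so the flip contributes +1; sign now +1
(308317/139009): 308317 mod 139009 = 30299, so (308317/139009) = (30299/139009)
flip (30299/139009) -> (139009/30299): both odd, 30299 mod 4 = 3, 139009 mod 4 = 1, so the flip contributes +1; sign now +1
(139009/30299): 139009 mod 30299 = 17813, so (139009/30299) = (17813/30299)
flip (17813/30299) -> (30299/17813): both odd, 17813 mod 4 = 1, 30299 mod 4 = 3, so the flip contributes +1; sign now +1
(30299/17813): 30299 mod 17813 = 12486, so (30299/17813) = (12486/17813)
factor out 2^1: 12486 = 2^1·6243; with 17813 mod 8 = 5, (2/17813) = -1; sign now -1; continue with (6243/17813)
flip (6243/17813) -> (17813/6243): both odd, 6243 mod 4 = 3, 17813 mod 4 = 1, so the flip contributes +1; sign now -1
(17813/6243): 17813 mod 6243 = 5327, so (17813/6243) = (5327/6243)
flip (5327/6243) -> (6243/5327): both odd, 5327 mod 4 = 3, 6243 mod 4 = 3, so the flip contributes -1; sign now +1
(6243/5327): 6243 mod 5327 = 916, so (6243/5327) = (916/5327)
factor out 2^2: 916 = 2^2·229; with 5327 mod 8 = 7, (2/5327) = +1; sign now +1; continue with (229/5327)
flip (229/5327) -> (5327/229): both odd, 229 mod 4 = 1, 5327 mod 4 = 3, so the flip contributes +1; sign now +1
(5327/229): 5327 mod 229 = 60, so (5327/229) = (60/229)
factor out 2^2: 60 = 2^2·15; with 229 mod 8 = 5, (2/229) = -1; sign now +1; continue with (15/229)
flip (15/229) -> (229/15): both odd, 15 mod 4 = 3, 229 mod 4 = 1, so the flip contributes +1; sign now +1
(229/15): 229 mod 15 = 4, so (229/15) = (4/15)
factor out 2^2: 4 = 2^2·1; with 15 mod 8 = 7, (2/15) = +1; sign now +1; continue with (1/15)
reached (1/15) = 1, so the symbol is +1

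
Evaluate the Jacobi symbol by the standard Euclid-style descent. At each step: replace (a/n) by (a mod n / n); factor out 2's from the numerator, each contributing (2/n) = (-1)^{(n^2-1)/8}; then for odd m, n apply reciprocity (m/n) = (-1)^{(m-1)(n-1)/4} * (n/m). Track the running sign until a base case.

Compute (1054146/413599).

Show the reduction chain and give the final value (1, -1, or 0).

(1054146/413599): 1054146 mod 413599 = 226948, so (1054146/413599) = (226948/413599)
factor out 2^2: 226948 = 2^2·56737; with 413599 mod 8 = 7, (2/413599) = +1; sign now +1; continue with (56737/413599)
flip (56737/413599) -> (413599/56737): both odd, 56737 mod 4 = 1, 413599 mod 4 = 3, so the flip contributes +1; sign now +1
(413599/56737): 413599 mod 56737 = 16440, so (413599/56737) = (16440/56737)
factor out 2^3: 16440 = 2^3·2055; with 56737 mod 8 = 1, (2/56737) = +1; sign now +1; continue with (2055/56737)
flip (2055/56737) -> (56737/2055): both odd, 2055 mod 4 = 3, 56737 mod 4 = 1, so the flip contributes +1; sign now +1
(56737/2055): 56737 mod 2055 = 1252, so (56737/2055) = (1252/2055)
factor out 2^2: 1252 = 2^2·313; with 2055 mod 8 = 7, (2/2055) = +1; sign now +1; continue with (313/2055)
flip (313/2055) -> (2055/313): both odd, 313 mod 4 = 1, 2055 mod 4 = 3, so the flip contributes +1; sign now +1
(2055/313): 2055 mod 313 = 177, so (2055/313) = (177/313)
flip (177/313) -> (313/177): both odd, 177 mod 4 = 1, 313 mod 4 = 1, so the flip contributes +1; sign now +1
(313/177): 313 mod 177 = 136, so (313/177) = (136/177)
factor out 2^3: 136 = 2^3·17; with 177 mod 8 = 1, (2/177) = +1; sign now +1; continue with (17/177)
flip (17/177) -> (177/17): both odd, 17 mod 4 = 1, 177 mod 4 = 1, so the flip contributes +1; sign now +1
(177/17): 177 mod 17 = 7, so (177/17) = (7/17)
flip (7/17) -> (17/7): both odd, 7 mod 4 = 3, 17 mod 4 = 1, so the flip contributes +1; sign now +1
(17/7): 17 mod 7 = 3, so (17/7) = (3/7)
flip (3/7) -> (7/3): both odd, 3 mod 4 = 3, 7 mod 4 = 3, so the flip contributes -1; sign now -1
(7/3): 7 mod 3 = 1, so (7/3) = (1/3)
reached (1/3) = 1, so the symbol is -1

-1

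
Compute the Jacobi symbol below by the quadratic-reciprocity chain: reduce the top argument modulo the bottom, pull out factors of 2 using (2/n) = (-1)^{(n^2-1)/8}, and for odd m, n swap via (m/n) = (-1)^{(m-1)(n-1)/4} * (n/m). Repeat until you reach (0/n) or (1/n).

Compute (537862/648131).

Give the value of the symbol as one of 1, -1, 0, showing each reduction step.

factor out 2^1: 537862 = 2^1·268931; with 648131 mod 8 = 3, (2/648131) = -1; sign now -1; continue with (268931/648131)
flip (268931/648131) -> (648131/268931): both odd, 268931 mod 4 = 3, 648131 mod 4 = 3, so the flip contributes -1; sign now +1
(648131/268931): 648131 mod 268931 = 110269, so (648131/268931) = (110269/268931)
flip (110269/268931) -> (268931/110269): both odd, 110269 mod 4 = 1, 268931 mod 4 = 3, so the flip contributes +1; sign now +1
(268931/110269): 268931 mod 110269 = 48393, so (268931/110269) = (48393/110269)
flip (48393/110269) -> (110269/48393): both odd, 48393 mod 4 = 1, 110269 mod 4 = 1, so the flip contributes +1; sign now +1
(110269/48393): 110269 mod 48393 = 13483, so (110269/48393) = (13483/48393)
flip (13483/48393) -> (48393/13483): both odd, 13483 mod 4 = 3, 48393 mod 4 = 1, so the flip contributes +1; sign now +1
(48393/13483): 48393 mod 13483 = 7944, so (48393/13483) = (7944/13483)
factor out 2^3: 7944 = 2^3·993; with 13483 mod 8 = 3, (2/13483) = -1; sign now -1; continue with (993/13483)
flip (993/13483) -> (13483/993): both odd, 993 mod 4 = 1, 13483 mod 4 = 3, so the flip contributes +1; sign now -1
(13483/993): 13483 mod 993 = 574, so (13483/993) = (574/993)
factor out 2^1: 574 = 2^1·287; with 993 mod 8 = 1, (2/993) = +1; sign now -1; continue with (287/993)
flip (287/993) -> (993/287): both odd, 287 mod 4 = 3, 993 mod 4 = 1, so the flip contributes +1; sign now -1
(993/287): 993 mod 287 = 132, so (993/287) = (132/287)
factor out 2^2: 132 = 2^2·33; with 287 mod 8 = 7, (2/287) = +1; sign now -1; continue with (33/287)
flip (33/287) -> (287/33): both odd, 33 mod 4 = 1, 287 mod 4 = 3, so the flip contributes +1; sign now -1
(287/33): 287 mod 33 = 23, so (287/33) = (23/33)
flip (23/33) -> (33/23): both odd, 23 mod 4 = 3, 33 mod 4 = 1, so the flip contributes +1; sign now -1
(33/23): 33 mod 23 = 10, so (33/23) = (10/23)
factor out 2^1: 10 = 2^1·5; with 23 mod 8 = 7, (2/23) = +1; sign now -1; continue with (5/23)
flip (5/23) -> (23/5): both odd, 5 mod 4 = 1, 23 mod 4 = 3, so the flip contributes +1; sign now -1
(23/5): 23 mod 5 = 3, so (23/5) = (3/5)
flip (3/5) -> (5/3): both odd, 3 mod 4 = 3, 5 mod 4 = 1, so the flip contributes +1; sign now -1
(5/3): 5 mod 3 = 2, so (5/3) = (2/3)
factor out 2^1: 2 = 2^1·1; with 3 mod 8 = 3, (2/3) = -1; sign now +1; continue with (1/3)
reached (1/3) = 1, so the symbol is +1

1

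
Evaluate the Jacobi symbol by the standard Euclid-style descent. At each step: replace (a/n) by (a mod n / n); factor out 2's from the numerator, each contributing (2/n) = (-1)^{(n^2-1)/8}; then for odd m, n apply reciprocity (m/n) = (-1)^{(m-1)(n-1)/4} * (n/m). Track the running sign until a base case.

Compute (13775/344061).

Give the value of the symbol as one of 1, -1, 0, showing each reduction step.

reciprocity: (13775/344061) = +1·(344061/13775) since 13775 mod 4 = 3, 344061 mod 4 = 1; sign now +1
(344061/13775) = (13461/13775)   [reduce mod 13775]
reciprocity: (13461/13775) = +1·(13775/13461) since 13461 mod 4 = 1, 13775 mod 4 = 3; sign now +1
(13775/13461) = (314/13461)   [reduce mod 13461]
314 = 2^1·157; (2/13461) = -1 since 13461 mod 8 = 5, so (314/13461) = (-1)^1·(157/13461); sign now -1
reciprocity: (157/13461) = +1·(13461/157) since 157 mod 4 = 1, 13461 mod 4 = 1; sign now -1
(13461/157) = (116/157)   [reduce mod 157]
116 = 2^2·29; (2/157) = -1 since 157 mod 8 = 5, so (116/157) = (-1)^2·(29/157); sign now -1
reciprocity: (29/157) = +1·(157/29) since 29 mod 4 = 1, 157 mod 4 = 1; sign now -1
(157/29) = (12/29)   [reduce mod 29]
12 = 2^2·3; (2/29) = -1 since 29 mod 8 = 5, so (12/29) = (-1)^2·(3/29); sign now -1
reciprocity: (3/29) = +1·(29/3) since 3 mod 4 = 3, 29 mod 4 = 1; sign now -1
(29/3) = (2/3)   [reduce mod 3]
2 = 2^1·1; (2/3) = -1 since 3 mod 8 = 3, so (2/3) = (-1)^1·(1/3); sign now +1
(1/3) = 1; final value = sign = +1

1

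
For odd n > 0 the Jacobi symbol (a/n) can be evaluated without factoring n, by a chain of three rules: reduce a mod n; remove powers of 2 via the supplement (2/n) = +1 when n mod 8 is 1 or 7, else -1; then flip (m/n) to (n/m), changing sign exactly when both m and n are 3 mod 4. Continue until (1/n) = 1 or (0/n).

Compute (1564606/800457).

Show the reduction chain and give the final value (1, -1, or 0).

1

(1564606/800457): 1564606 mod 800457 = 764149, so (1564606/800457) = (764149/800457)
flip (764149/800457) -> (800457/764149): both odd, 764149 mod 4 = 1, 800457 mod 4 = 1, so the flip contributes +1; sign now +1
(800457/764149): 800457 mod 764149 = 36308, so (800457/764149) = (36308/764149)
factor out 2^2: 36308 = 2^2·9077; with 764149 mod 8 = 5, (2/764149) = -1; sign now +1; continue with (9077/764149)
flip (9077/764149) -> (764149/9077): both odd, 9077 mod 4 = 1, 764149 mod 4 = 1, so the flip contributes +1; sign now +1
(764149/9077): 764149 mod 9077 = 1681, so (764149/9077) = (1681/9077)
flip (1681/9077) -> (9077/1681): both odd, 1681 mod 4 = 1, 9077 mod 4 = 1, so the flip contributes +1; sign now +1
(9077/1681): 9077 mod 1681 = 672, so (9077/1681) = (672/1681)
factor out 2^5: 672 = 2^5·21; with 1681 mod 8 = 1, (2/1681) = +1; sign now +1; continue with (21/1681)
flip (21/1681) -> (1681/21): both odd, 21 mod 4 = 1, 1681 mod 4 = 1, so the flip contributes +1; sign now +1
(1681/21): 1681 mod 21 = 1, so (1681/21) = (1/21)
reached (1/21) = 1, so the symbol is +1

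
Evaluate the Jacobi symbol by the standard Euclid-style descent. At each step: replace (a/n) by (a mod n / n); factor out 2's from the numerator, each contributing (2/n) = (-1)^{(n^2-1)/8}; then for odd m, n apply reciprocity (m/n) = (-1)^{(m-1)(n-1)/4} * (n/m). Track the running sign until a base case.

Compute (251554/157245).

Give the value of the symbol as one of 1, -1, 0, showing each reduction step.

1

(251554/157245) = (94309/157245)   [reduce mod 157245]
reciprocity: (94309/157245) = +1·(157245/94309) since 94309 mod 4 = 1, 157245 mod 4 = 1; sign now +1
(157245/94309) = (62936/94309)   [reduce mod 94309]
62936 = 2^3·7867; (2/94309) = -1 since 94309 mod 8 = 5, so (62936/94309) = (-1)^3·(7867/94309); sign now -1
reciprocity: (7867/94309) = +1·(94309/7867) since 7867 mod 4 = 3, 94309 mod 4 = 1; sign now -1
(94309/7867) = (7772/7867)   [reduce mod 7867]
7772 = 2^2·1943; (2/7867) = -1 since 7867 mod 8 = 3, so (7772/7867) = (-1)^2·(1943/7867); sign now -1
reciprocity: (1943/7867) = -1·(7867/1943) since 1943 mod 4 = 3, 7867 mod 4 = 3; sign now +1
(7867/1943) = (95/1943)   [reduce mod 1943]
reciprocity: (95/1943) = -1·(1943/95) since 95 mod 4 = 3, 1943 mod 4 = 3; sign now -1
(1943/95) = (43/95)   [reduce mod 95]
reciprocity: (43/95) = -1·(95/43) since 43 mod 4 = 3, 95 mod 4 = 3; sign now +1
(95/43) = (9/43)   [reduce mod 43]
reciprocity: (9/43) = +1·(43/9) since 9 mod 4 = 1, 43 mod 4 = 3; sign now +1
(43/9) = (7/9)   [reduce mod 9]
reciprocity: (7/9) = +1·(9/7) since 7 mod 4 = 3, 9 mod 4 = 1; sign now +1
(9/7) = (2/7)   [reduce mod 7]
2 = 2^1·1; (2/7) = +1 since 7 mod 8 = 7, so (2/7) = (+1)^1·(1/7); sign now +1
(1/7) = 1; final value = sign = +1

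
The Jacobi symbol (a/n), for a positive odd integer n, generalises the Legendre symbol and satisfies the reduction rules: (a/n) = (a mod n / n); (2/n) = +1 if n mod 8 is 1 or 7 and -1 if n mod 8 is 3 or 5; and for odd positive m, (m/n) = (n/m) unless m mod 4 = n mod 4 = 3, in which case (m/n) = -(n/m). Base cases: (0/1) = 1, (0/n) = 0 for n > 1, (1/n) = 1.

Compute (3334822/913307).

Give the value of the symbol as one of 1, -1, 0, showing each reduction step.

-1

(3334822/913307): 3334822 mod 913307 = 594901, so (3334822/913307) = (594901/913307)
flip (594901/913307) -> (913307/594901): both odd, 594901 mod 4 = 1, 913307 mod 4 = 3, so the flip contributes +1; sign now +1
(913307/594901): 913307 mod 594901 = 318406, so (913307/594901) = (318406/594901)
factor out 2^1: 318406 = 2^1·159203; with 594901 mod 8 = 5, (2/594901) = -1; sign now -1; continue with (159203/594901)
flip (159203/594901) -> (594901/159203): both odd, 159203 mod 4 = 3, 594901 mod 4 = 1, so the flip contributes +1; sign now -1
(594901/159203): 594901 mod 159203 = 117292, so (594901/159203) = (117292/159203)
factor out 2^2: 117292 = 2^2·29323; with 159203 mod 8 = 3, (2/159203) = -1; sign now -1; continue with (29323/159203)
flip (29323/159203) -> (159203/29323): both odd, 29323 mod 4 = 3, 159203 mod 4 = 3, so the flip contributes -1; sign now +1
(159203/29323): 159203 mod 29323 = 12588, so (159203/29323) = (12588/29323)
factor out 2^2: 12588 = 2^2·3147; with 29323 mod 8 = 3, (2/29323) = -1; sign now +1; continue with (3147/29323)
flip (3147/29323) -> (29323/3147): both odd, 3147 mod 4 = 3, 29323 mod 4 = 3, so the flip contributes -1; sign now -1
(29323/3147): 29323 mod 3147 = 1000, so (29323/3147) = (1000/3147)
factor out 2^3: 1000 = 2^3·125; with 3147 mod 8 = 3, (2/3147) = -1; sign now +1; continue with (125/3147)
flip (125/3147) -> (3147/125): both odd, 125 mod 4 = 1, 3147 mod 4 = 3, so the flip contributes +1; sign now +1
(3147/125): 3147 mod 125 = 22, so (3147/125) = (22/125)
factor out 2^1: 22 = 2^1·11; with 125 mod 8 = 5, (2/125) = -1; sign now -1; continue with (11/125)
flip (11/125) -> (125/11): both odd, 11 mod 4 = 3, 125 mod 4 = 1, so the flip contributes +1; sign now -1
(125/11): 125 mod 11 = 4, so (125/11) = (4/11)
factor out 2^2: 4 = 2^2·1; with 11 mod 8 = 3, (2/11) = -1; sign now -1; continue with (1/11)
reached (1/11) = 1, so the symbol is -1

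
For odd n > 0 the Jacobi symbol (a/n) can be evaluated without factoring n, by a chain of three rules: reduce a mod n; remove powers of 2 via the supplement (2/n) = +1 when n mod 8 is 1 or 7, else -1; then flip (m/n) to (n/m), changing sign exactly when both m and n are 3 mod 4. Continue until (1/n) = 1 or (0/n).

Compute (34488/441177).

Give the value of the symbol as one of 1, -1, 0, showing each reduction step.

34488 = 2^3·4311; (2/441177) = +1 since 441177 mod 8 = 1, so (34488/441177) = (+1)^3·(4311/441177); sign now +1
reciprocity: (4311/441177) = +1·(441177/4311) since 4311 mod 4 = 3, 441177 mod 4 = 1; sign now +1
(441177/4311) = (1455/4311)   [reduce mod 4311]
reciprocity: (1455/4311) = -1·(4311/1455) since 1455 mod 4 = 3, 4311 mod 4 = 3; sign now -1
(4311/1455) = (1401/1455)   [reduce mod 1455]
reciprocity: (1401/1455) = +1·(1455/1401) since 1401 mod 4 = 1, 1455 mod 4 = 3; sign now -1
(1455/1401) = (54/1401)   [reduce mod 1401]
54 = 2^1·27; (2/1401) = +1 since 1401 mod 8 = 1, so (54/1401) = (+1)^1·(27/1401); sign now -1
reciprocity: (27/1401) = +1·(1401/27) since 27 mod 4 = 3, 1401 mod 4 = 1; sign now -1
(1401/27) = (24/27)   [reduce mod 27]
24 = 2^3·3; (2/27) = -1 since 27 mod 8 = 3, so (24/27) = (-1)^3·(3/27); sign now +1
reciprocity: (3/27) = -1·(27/3) since 3 mod 4 = 3, 27 mod 4 = 3; sign now -1
(27/3) = (0/3)   [reduce mod 3]
(0/3) = 0   [gcd(a, n) > 1]; final value = 0

0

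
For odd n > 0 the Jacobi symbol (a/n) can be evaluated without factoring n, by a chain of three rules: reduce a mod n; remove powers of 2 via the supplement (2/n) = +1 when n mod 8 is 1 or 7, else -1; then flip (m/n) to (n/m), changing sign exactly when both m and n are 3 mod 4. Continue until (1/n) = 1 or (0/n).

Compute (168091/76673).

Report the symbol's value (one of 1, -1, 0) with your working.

-1

(168091/76673) = (14745/76673)   [reduce mod 76673]
reciprocity: (14745/76673) = +1·(76673/14745) since 14745 mod 4 = 1, 76673 mod 4 = 1; sign now +1
(76673/14745) = (2948/14745)   [reduce mod 14745]
2948 = 2^2·737; (2/14745) = +1 since 14745 mod 8 = 1, so (2948/14745) = (+1)^2·(737/14745); sign now +1
reciprocity: (737/14745) = +1·(14745/737) since 737 mod 4 = 1, 14745 mod 4 = 1; sign now +1
(14745/737) = (5/737)   [reduce mod 737]
reciprocity: (5/737) = +1·(737/5) since 5 mod 4 = 1, 737 mod 4 = 1; sign now +1
(737/5) = (2/5)   [reduce mod 5]
2 = 2^1·1; (2/5) = -1 since 5 mod 8 = 5, so (2/5) = (-1)^1·(1/5); sign now -1
(1/5) = 1; final value = sign = -1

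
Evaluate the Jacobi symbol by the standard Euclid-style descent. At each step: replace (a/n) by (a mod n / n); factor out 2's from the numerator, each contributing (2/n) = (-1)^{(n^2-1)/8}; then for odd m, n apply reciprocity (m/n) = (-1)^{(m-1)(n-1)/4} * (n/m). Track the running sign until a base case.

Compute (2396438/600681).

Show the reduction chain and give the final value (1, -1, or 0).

1

(2396438/600681) = (594395/600681)   [reduce mod 600681]
reciprocity: (594395/600681) = +1·(600681/594395) since 594395 mod 4 = 3, 600681 mod 4 = 1; sign now +1
(600681/594395) = (6286/594395)   [reduce mod 594395]
6286 = 2^1·3143; (2/594395) = -1 since 594395 mod 8 = 3, so (6286/594395) = (-1)^1·(3143/594395); sign now -1
reciprocity: (3143/594395) = -1·(594395/3143) since 3143 mod 4 = 3, 594395 mod 4 = 3; sign now +1
(594395/3143) = (368/3143)   [reduce mod 3143]
368 = 2^4·23; (2/3143) = +1 since 3143 mod 8 = 7, so (368/3143) = (+1)^4·(23/3143); sign now +1
reciprocity: (23/3143) = -1·(3143/23) since 23 mod 4 = 3, 3143 mod 4 = 3; sign now -1
(3143/23) = (15/23)   [reduce mod 23]
reciprocity: (15/23) = -1·(23/15) since 15 mod 4 = 3, 23 mod 4 = 3; sign now +1
(23/15) = (8/15)   [reduce mod 15]
8 = 2^3·1; (2/15) = +1 since 15 mod 8 = 7, so (8/15) = (+1)^3·(1/15); sign now +1
(1/15) = 1; final value = sign = +1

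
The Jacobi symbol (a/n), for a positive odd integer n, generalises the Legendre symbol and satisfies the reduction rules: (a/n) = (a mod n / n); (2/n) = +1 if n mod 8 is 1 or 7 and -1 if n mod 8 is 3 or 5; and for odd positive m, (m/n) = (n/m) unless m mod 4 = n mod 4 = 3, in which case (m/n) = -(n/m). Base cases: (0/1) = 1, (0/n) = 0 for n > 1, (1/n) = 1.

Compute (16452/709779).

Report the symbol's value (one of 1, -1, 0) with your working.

factor out 2^2: 16452 = 2^2·4113; with 709779 mod 8 = 3, (2/709779) = -1; sign now +1; continue with (4113/709779)
flip (4113/709779) -> (709779/4113): both odd, 4113 mod 4 = 1, 709779 mod 4 = 3, so the flip contributes +1; sign now +1
(709779/4113): 709779 mod 4113 = 2343, so (709779/4113) = (2343/4113)
flip (2343/4113) -> (4113/2343): both odd, 2343 mod 4 = 3, 4113 mod 4 = 1, so the flip contributes +1; sign now +1
(4113/2343): 4113 mod 2343 = 1770, so (4113/2343) = (1770/2343)
factor out 2^1: 1770 = 2^1·885; with 2343 mod 8 = 7, (2/2343) = +1; sign now +1; continue with (885/2343)
flip (885/2343) -> (2343/885): both odd, 885 mod 4 = 1, 2343 mod 4 = 3, so the flip contributes +1; sign now +1
(2343/885): 2343 mod 885 = 573, so (2343/885) = (573/885)
flip (573/885) -> (885/573): both odd, 573 mod 4 = 1, 885 mod 4 = 1, so the flip contributes +1; sign now +1
(885/573): 885 mod 573 = 312, so (885/573) = (312/573)
factor out 2^3: 312 = 2^3·39; with 573 mod 8 = 5, (2/573) = -1; sign now -1; continue with (39/573)
flip (39/573) -> (573/39): both odd, 39 mod 4 = 3, 573 mod 4 = 1, so the flip contributes +1; sign now -1
(573/39): 573 mod 39 = 27, so (573/39) = (27/39)
flip (27/39) -> (39/27): both odd, 27 mod 4 = 3, 39 mod 4 = 3, so the flip contributes -1; sign now +1
(39/27): 39 mod 27 = 12, so (39/27) = (12/27)
factor out 2^2: 12 = 2^2·3; with 27 mod 8 = 3, (2/27) = -1; sign now +1; continue with (3/27)
flip (3/27) -> (27/3): both odd, 3 mod 4 = 3, 27 mod 4 = 3, so the flip contributes -1; sign now -1
(27/3): 27 mod 3 = 0, so (27/3) = (0/3)
reached (0/3); gcd(a, n) > 1, so (0/3) = 0 and the symbol is 0

0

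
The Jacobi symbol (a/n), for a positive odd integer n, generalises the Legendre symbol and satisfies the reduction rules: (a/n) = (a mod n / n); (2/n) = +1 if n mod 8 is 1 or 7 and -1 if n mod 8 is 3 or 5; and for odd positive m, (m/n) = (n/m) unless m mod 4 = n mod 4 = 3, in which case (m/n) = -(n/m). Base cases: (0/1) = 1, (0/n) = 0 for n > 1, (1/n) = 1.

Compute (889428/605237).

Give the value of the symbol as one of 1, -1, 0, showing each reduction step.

-1

(889428/605237): 889428 mod 605237 = 284191, so (889428/605237) = (284191/605237)
flip (284191/605237) -> (605237/284191): both odd, 284191 mod 4 = 3, 605237 mod 4 = 1, so the flip contributes +1; sign now +1
(605237/284191): 605237 mod 284191 = 36855, so (605237/284191) = (36855/284191)
flip (36855/284191) -> (284191/36855): both odd, 36855 mod 4 = 3, 284191 mod 4 = 3, so the flip contributes -1; sign now -1
(284191/36855): 284191 mod 36855 = 26206, so (284191/36855) = (26206/36855)
factor out 2^1: 26206 = 2^1·13103; with 36855 mod 8 = 7, (2/36855) = +1; sign now -1; continue with (13103/36855)
flip (13103/36855) -> (36855/13103): both odd, 13103 mod 4 = 3, 36855 mod 4 = 3, so the flip contributes -1; sign now +1
(36855/13103): 36855 mod 13103 = 10649, so (36855/13103) = (10649/13103)
flip (10649/13103) -> (13103/10649): both odd, 10649 mod 4 = 1, 13103 mod 4 = 3, so the flip contributes +1; sign now +1
(13103/10649): 13103 mod 10649 = 2454, so (13103/10649) = (2454/10649)
factor out 2^1: 2454 = 2^1·1227; with 10649 mod 8 = 1, (2/10649) = +1; sign now +1; continue with (1227/10649)
flip (1227/10649) -> (10649/1227): both odd, 1227 mod 4 = 3, 10649 mod 4 = 1, so the flip contributes +1; sign now +1
(10649/1227): 10649 mod 1227 = 833, so (10649/1227) = (833/1227)
flip (833/1227) -> (1227/833): both odd, 833 mod 4 = 1, 1227 mod 4 = 3, so the flip contributes +1; sign now +1
(1227/833): 1227 mod 833 = 394, so (1227/833) = (394/833)
factor out 2^1: 394 = 2^1·197; with 833 mod 8 = 1, (2/833) = +1; sign now +1; continue with (197/833)
flip (197/833) -> (833/197): both odd, 197 mod 4 = 1, 833 mod 4 = 1, so the flip contributes +1; sign now +1
(833/197): 833 mod 197 = 45, so (833/197) = (45/197)
flip (45/197) -> (197/45): both odd, 45 mod 4 = 1, 197 mod 4 = 1, so the flip contributes +1; sign now +1
(197/45): 197 mod 45 = 17, so (197/45) = (17/45)
flip (17/45) -> (45/17): both odd, 17 mod 4 = 1, 45 mod 4 = 1, so the flip contributes +1; sign now +1
(45/17): 45 mod 17 = 11, so (45/17) = (11/17)
flip (11/17) -> (17/11): both odd, 11 mod 4 = 3, 17 mod 4 = 1, so the flip contributes +1; sign now +1
(17/11): 17 mod 11 = 6, so (17/11) = (6/11)
factor out 2^1: 6 = 2^1·3; with 11 mod 8 = 3, (2/11) = -1; sign now -1; continue with (3/11)
flip (3/11) -> (11/3): both odd, 3 mod 4 = 3, 11 mod 4 = 3, so the flip contributes -1; sign now +1
(11/3): 11 mod 3 = 2, so (11/3) = (2/3)
factor out 2^1: 2 = 2^1·1; with 3 mod 8 = 3, (2/3) = -1; sign now -1; continue with (1/3)
reached (1/3) = 1, so the symbol is -1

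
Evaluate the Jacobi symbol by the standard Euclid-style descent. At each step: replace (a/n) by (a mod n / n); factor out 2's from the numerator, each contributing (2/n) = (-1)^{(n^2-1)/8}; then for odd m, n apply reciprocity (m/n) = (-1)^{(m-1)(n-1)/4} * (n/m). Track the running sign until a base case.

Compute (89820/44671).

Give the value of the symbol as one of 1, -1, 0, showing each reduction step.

1

(89820/44671): 89820 mod 44671 = 478, so (89820/44671) = (478/44671)
factor out 2^1: 478 = 2^1·239; with 44671 mod 8 = 7, (2/44671) = +1; sign now +1; continue with (239/44671)
flip (239/44671) -> (44671/239): both odd, 239 mod 4 = 3, 44671 mod 4 = 3, so the flip contributes -1; sign now -1
(44671/239): 44671 mod 239 = 217, so (44671/239) = (217/239)
flip (217/239) -> (239/217): both odd, 217 mod 4 = 1, 239 mod 4 = 3, so the flip contributes +1; sign now -1
(239/217): 239 mod 217 = 22, so (239/217) = (22/217)
factor out 2^1: 22 = 2^1·11; with 217 mod 8 = 1, (2/217) = +1; sign now -1; continue with (11/217)
flip (11/217) -> (217/11): both odd, 11 mod 4 = 3, 217 mod 4 = 1, so the flip contributes +1; sign now -1
(217/11): 217 mod 11 = 8, so (217/11) = (8/11)
factor out 2^3: 8 = 2^3·1; with 11 mod 8 = 3, (2/11) = -1; sign now +1; continue with (1/11)
reached (1/11) = 1, so the symbol is +1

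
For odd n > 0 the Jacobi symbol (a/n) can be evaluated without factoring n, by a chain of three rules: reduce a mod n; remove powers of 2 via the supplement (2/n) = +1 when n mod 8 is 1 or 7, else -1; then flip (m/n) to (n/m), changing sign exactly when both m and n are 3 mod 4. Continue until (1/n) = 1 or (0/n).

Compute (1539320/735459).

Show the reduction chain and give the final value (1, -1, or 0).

(1539320/735459) = (68402/735459)   [reduce mod 735459]
68402 = 2^1·34201; (2/735459) = -1 since 735459 mod 8 = 3, so (68402/735459) = (-1)^1·(34201/735459); sign now -1
reciprocity: (34201/735459) = +1·(735459/34201) since 34201 mod 4 = 1, 735459 mod 4 = 3; sign now -1
(735459/34201) = (17238/34201)   [reduce mod 34201]
17238 = 2^1·8619; (2/34201) = +1 since 34201 mod 8 = 1, so (17238/34201) = (+1)^1·(8619/34201); sign now -1
reciprocity: (8619/34201) = +1·(34201/8619) since 8619 mod 4 = 3, 34201 mod 4 = 1; sign now -1
(34201/8619) = (8344/8619)   [reduce mod 8619]
8344 = 2^3·1043; (2/8619) = -1 since 8619 mod 8 = 3, so (8344/8619) = (-1)^3·(1043/8619); sign now +1
reciprocity: (1043/8619) = -1·(8619/1043) since 1043 mod 4 = 3, 8619 mod 4 = 3; sign now -1
(8619/1043) = (275/1043)   [reduce mod 1043]
reciprocity: (275/1043) = -1·(1043/275) since 275 mod 4 = 3, 1043 mod 4 = 3; sign now +1
(1043/275) = (218/275)   [reduce mod 275]
218 = 2^1·109; (2/275) = -1 since 275 mod 8 = 3, so (218/275) = (-1)^1·(109/275); sign now -1
reciprocity: (109/275) = +1·(275/109) since 109 mod 4 = 1, 275 mod 4 = 3; sign now -1
(275/109) = (57/109)   [reduce mod 109]
reciprocity: (57/109) = +1·(109/57) since 57 mod 4 = 1, 109 mod 4 = 1; sign now -1
(109/57) = (52/57)   [reduce mod 57]
52 = 2^2·13; (2/57) = +1 since 57 mod 8 = 1, so (52/57) = (+1)^2·(13/57); sign now -1
reciprocity: (13/57) = +1·(57/13) since 13 mod 4 = 1, 57 mod 4 = 1; sign now -1
(57/13) = (5/13)   [reduce mod 13]
reciprocity: (5/13) = +1·(13/5) since 5 mod 4 = 1, 13 mod 4 = 1; sign now -1
(13/5) = (3/5)   [reduce mod 5]
reciprocity: (3/5) = +1·(5/3) since 3 mod 4 = 3, 5 mod 4 = 1; sign now -1
(5/3) = (2/3)   [reduce mod 3]
2 = 2^1·1; (2/3) = -1 since 3 mod 8 = 3, so (2/3) = (-1)^1·(1/3); sign now +1
(1/3) = 1; final value = sign = +1

1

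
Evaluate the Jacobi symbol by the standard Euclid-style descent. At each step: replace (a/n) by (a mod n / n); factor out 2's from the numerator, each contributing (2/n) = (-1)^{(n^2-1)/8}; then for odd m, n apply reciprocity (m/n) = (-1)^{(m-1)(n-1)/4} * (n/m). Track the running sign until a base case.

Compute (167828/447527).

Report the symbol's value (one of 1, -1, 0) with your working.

1

factor out 2^2: 167828 = 2^2·41957; with 447527 mod 8 = 7, (2/447527) = +1; sign now +1; continue with (41957/447527)
flip (41957/447527) -> (447527/41957): both odd, 41957 mod 4 = 1, 447527 mod 4 = 3, so the flip contributes +1; sign now +1
(447527/41957): 447527 mod 41957 = 27957, so (447527/41957) = (27957/41957)
flip (27957/41957) -> (41957/27957): both odd, 27957 mod 4 = 1, 41957 mod 4 = 1, so the flip contributes +1; sign now +1
(41957/27957): 41957 mod 27957 = 14000, so (41957/27957) = (14000/27957)
factor out 2^4: 14000 = 2^4·875; with 27957 mod 8 = 5, (2/27957) = -1; sign now +1; continue with (875/27957)
flip (875/27957) -> (27957/875): both odd, 875 mod 4 = 3, 27957 mod 4 = 1, so the flip contributes +1; sign now +1
(27957/875): 27957 mod 875 = 832, so (27957/875) = (832/875)
factor out 2^6: 832 = 2^6·13; with 875 mod 8 = 3, (2/875) = -1; sign now +1; continue with (13/875)
flip (13/875) -> (875/13): both odd, 13 mod 4 = 1, 875 mod 4 = 3, so the flip contributes +1; sign now +1
(875/13): 875 mod 13 = 4, so (875/13) = (4/13)
factor out 2^2: 4 = 2^2·1; with 13 mod 8 = 5, (2/13) = -1; sign now +1; continue with (1/13)
reached (1/13) = 1, so the symbol is +1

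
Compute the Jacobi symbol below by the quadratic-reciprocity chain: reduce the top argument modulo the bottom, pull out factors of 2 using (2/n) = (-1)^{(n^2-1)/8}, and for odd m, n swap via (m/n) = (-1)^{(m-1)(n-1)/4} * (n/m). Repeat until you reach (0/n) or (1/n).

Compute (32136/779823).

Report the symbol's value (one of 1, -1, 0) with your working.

32136 = 2^3·4017; (2/779823) = +1 since 779823 mod 8 = 7, so (32136/779823) = (+1)^3·(4017/779823); sign now +1
reciprocity: (4017/779823) = +1·(779823/4017) since 4017 mod 4 = 1, 779823 mod 4 = 3; sign now +1
(779823/4017) = (525/4017)   [reduce mod 4017]
reciprocity: (525/4017) = +1·(4017/525) since 525 mod 4 = 1, 4017 mod 4 = 1; sign now +1
(4017/525) = (342/525)   [reduce mod 525]
342 = 2^1·171; (2/525) = -1 since 525 mod 8 = 5, so (342/525) = (-1)^1·(171/525); sign now -1
reciprocity: (171/525) = +1·(525/171) since 171 mod 4 = 3, 525 mod 4 = 1; sign now -1
(525/171) = (12/171)   [reduce mod 171]
12 = 2^2·3; (2/171) = -1 since 171 mod 8 = 3, so (12/171) = (-1)^2·(3/171); sign now -1
reciprocity: (3/171) = -1·(171/3) since 3 mod 4 = 3, 171 mod 4 = 3; sign now +1
(171/3) = (0/3)   [reduce mod 3]
(0/3) = 0   [gcd(a, n) > 1]; final value = 0

0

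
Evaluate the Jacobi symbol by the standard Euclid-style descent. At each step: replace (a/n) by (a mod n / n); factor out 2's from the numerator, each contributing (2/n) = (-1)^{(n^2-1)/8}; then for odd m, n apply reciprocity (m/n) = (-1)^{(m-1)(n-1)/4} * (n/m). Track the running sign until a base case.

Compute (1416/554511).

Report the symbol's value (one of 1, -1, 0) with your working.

0

factor out 2^3: 1416 = 2^3·177; with 554511 mod 8 = 7, (2/554511) = +1; sign now +1; continue with (177/554511)
flip (177/554511) -> (554511/177): both odd, 177 mod 4 = 1, 554511 mod 4 = 3, so the flip contributes +1; sign now +1
(554511/177): 554511 mod 177 = 147, so (554511/177) = (147/177)
flip (147/177) -> (177/147): both odd, 147 mod 4 = 3, 177 mod 4 = 1, so the flip contributes +1; sign now +1
(177/147): 177 mod 147 = 30, so (177/147) = (30/147)
factor out 2^1: 30 = 2^1·15; with 147 mod 8 = 3, (2/147) = -1; sign now -1; continue with (15/147)
flip (15/147) -> (147/15): both odd, 15 mod 4 = 3, 147 mod 4 = 3, so the flip contributes -1; sign now +1
(147/15): 147 mod 15 = 12, so (147/15) = (12/15)
factor out 2^2: 12 = 2^2·3; with 15 mod 8 = 7, (2/15) = +1; sign now +1; continue with (3/15)
flip (3/15) -> (15/3): both odd, 3 mod 4 = 3, 15 mod 4 = 3, so the flip contributes -1; sign now -1
(15/3): 15 mod 3 = 0, so (15/3) = (0/3)
reached (0/3); gcd(a, n) > 1, so (0/3) = 0 and the symbol is 0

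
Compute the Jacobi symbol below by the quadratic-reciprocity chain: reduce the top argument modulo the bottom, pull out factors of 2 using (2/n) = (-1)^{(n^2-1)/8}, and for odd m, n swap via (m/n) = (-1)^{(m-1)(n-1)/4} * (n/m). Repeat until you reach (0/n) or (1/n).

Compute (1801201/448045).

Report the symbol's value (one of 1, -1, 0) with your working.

(1801201/448045): 1801201 mod 448045 = 9021, so (1801201/448045) = (9021/448045)
flip (9021/448045) -> (448045/9021): both odd, 9021 mod 4 = 1, 448045 mod 4 = 1, so the flip contributes +1; sign now +1
(448045/9021): 448045 mod 9021 = 6016, so (448045/9021) = (6016/9021)
factor out 2^7: 6016 = 2^7·47; with 9021 mod 8 = 5, (2/9021) = -1; sign now -1; continue with (47/9021)
flip (47/9021) -> (9021/47): both odd, 47 mod 4 = 3, 9021 mod 4 = 1, so the flip contributes +1; sign now -1
(9021/47): 9021 mod 47 = 44, so (9021/47) = (44/47)
factor out 2^2: 44 = 2^2·11; with 47 mod 8 = 7, (2/47) = +1; sign now -1; continue with (11/47)
flip (11/47) -> (47/11): both odd, 11 mod 4 = 3, 47 mod 4 = 3, so the flip contributes -1; sign now +1
(47/11): 47 mod 11 = 3, so (47/11) = (3/11)
flip (3/11) -> (11/3): both odd, 3 mod 4 = 3, 11 mod 4 = 3, so the flip contributes -1; sign now -1
(11/3): 11 mod 3 = 2, so (11/3) = (2/3)
factor out 2^1: 2 = 2^1·1; with 3 mod 8 = 3, (2/3) = -1; sign now +1; continue with (1/3)
reached (1/3) = 1, so the symbol is +1

1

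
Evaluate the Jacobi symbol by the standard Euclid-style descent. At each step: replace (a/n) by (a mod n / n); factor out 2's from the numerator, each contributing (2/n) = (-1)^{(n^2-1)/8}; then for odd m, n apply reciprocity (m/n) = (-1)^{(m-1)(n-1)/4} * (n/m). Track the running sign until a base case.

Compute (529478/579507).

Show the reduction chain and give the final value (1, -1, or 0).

529478 = 2^1·264739; (2/579507) = -1 since 579507 mod 8 = 3, so (529478/579507) = (-1)^1·(264739/579507); sign now -1
reciprocity: (264739/579507) = -1·(579507/264739) since 264739 mod 4 = 3, 579507 mod 4 = 3; sign now +1
(579507/264739) = (50029/264739)   [reduce mod 264739]
reciprocity: (50029/264739) = +1·(264739/50029) since 50029 mod 4 = 1, 264739 mod 4 = 3; sign now +1
(264739/50029) = (14594/50029)   [reduce mod 50029]
14594 = 2^1·7297; (2/50029) = -1 since 50029 mod 8 = 5, so (14594/50029) = (-1)^1·(7297/50029); sign now -1
reciprocity: (7297/50029) = +1·(50029/7297) since 7297 mod 4 = 1, 50029 mod 4 = 1; sign now -1
(50029/7297) = (6247/7297)   [reduce mod 7297]
reciprocity: (6247/7297) = +1·(7297/6247) since 6247 mod 4 = 3, 7297 mod 4 = 1; sign now -1
(7297/6247) = (1050/6247)   [reduce mod 6247]
1050 = 2^1·525; (2/6247) = +1 since 6247 mod 8 = 7, so (1050/6247) = (+1)^1·(525/6247); sign now -1
reciprocity: (525/6247) = +1·(6247/525) since 525 mod 4 = 1, 6247 mod 4 = 3; sign now -1
(6247/525) = (472/525)   [reduce mod 525]
472 = 2^3·59; (2/525) = -1 since 525 mod 8 = 5, so (472/525) = (-1)^3·(59/525); sign now +1
reciprocity: (59/525) = +1·(525/59) since 59 mod 4 = 3, 525 mod 4 = 1; sign now +1
(525/59) = (53/59)   [reduce mod 59]
reciprocity: (53/59) = +1·(59/53) since 53 mod 4 = 1, 59 mod 4 = 3; sign now +1
(59/53) = (6/53)   [reduce mod 53]
6 = 2^1·3; (2/53) = -1 since 53 mod 8 = 5, so (6/53) = (-1)^1·(3/53); sign now -1
reciprocity: (3/53) = +1·(53/3) since 3 mod 4 = 3, 53 mod 4 = 1; sign now -1
(53/3) = (2/3)   [reduce mod 3]
2 = 2^1·1; (2/3) = -1 since 3 mod 8 = 3, so (2/3) = (-1)^1·(1/3); sign now +1
(1/3) = 1; final value = sign = +1

1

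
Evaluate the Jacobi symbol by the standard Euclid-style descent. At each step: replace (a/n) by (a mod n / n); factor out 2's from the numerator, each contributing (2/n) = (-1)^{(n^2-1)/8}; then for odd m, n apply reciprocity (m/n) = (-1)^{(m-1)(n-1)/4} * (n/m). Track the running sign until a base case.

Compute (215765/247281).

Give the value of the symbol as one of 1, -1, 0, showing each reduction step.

1

flip (215765/247281) -> (247281/215765): both odd, 215765 mod 4 = 1, 247281 mod 4 = 1, so the flip contributes +1; sign now +1
(247281/215765): 247281 mod 215765 = 31516, so (247281/215765) = (31516/215765)
factor out 2^2: 31516 = 2^2·7879; with 215765 mod 8 = 5, (2/215765) = -1; sign now +1; continue with (7879/215765)
flip (7879/215765) -> (215765/7879): both odd, 7879 mod 4 = 3, 215765 mod 4 = 1, so the flip contributes +1; sign now +1
(215765/7879): 215765 mod 7879 = 3032, so (215765/7879) = (3032/7879)
factor out 2^3: 3032 = 2^3·379; with 7879 mod 8 = 7, (2/7879) = +1; sign now +1; continue with (379/7879)
flip (379/7879) -> (7879/379): both odd, 379 mod 4 = 3, 7879 mod 4 = 3, so the flip contributes -1; sign now -1
(7879/379): 7879 mod 379 = 299, so (7879/379) = (299/379)
flip (299/379) -> (379/299): both odd, 299 mod 4 = 3, 379 mod 4 = 3, so the flip contributes -1; sign now +1
(379/299): 379 mod 299 = 80, so (379/299) = (80/299)
factor out 2^4: 80 = 2^4·5; with 299 mod 8 = 3, (2/299) = -1; sign now +1; continue with (5/299)
flip (5/299) -> (299/5): both odd, 5 mod 4 = 1, 299 mod 4 = 3, so the flip contributes +1; sign now +1
(299/5): 299 mod 5 = 4, so (299/5) = (4/5)
factor out 2^2: 4 = 2^2·1; with 5 mod 8 = 5, (2/5) = -1; sign now +1; continue with (1/5)
reached (1/5) = 1, so the symbol is +1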